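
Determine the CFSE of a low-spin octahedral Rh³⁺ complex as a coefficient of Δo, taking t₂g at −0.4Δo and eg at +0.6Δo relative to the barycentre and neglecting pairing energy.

-2.4 Δo

Rh is in group 9, so Rh³⁺ is d⁶ (9 − 3 = 6).
Configuration: t₂g⁶ eg⁰.
CFSE = 6(-0.4Δo) + 0(0.6Δo) = -2.4Δo + 0.0Δo = -2.4Δo.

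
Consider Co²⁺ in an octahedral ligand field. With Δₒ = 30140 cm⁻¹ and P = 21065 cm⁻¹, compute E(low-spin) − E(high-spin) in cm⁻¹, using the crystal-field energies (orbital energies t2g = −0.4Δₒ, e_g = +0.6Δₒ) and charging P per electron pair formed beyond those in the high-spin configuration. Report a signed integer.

Co is in group 9, so Co²⁺ is d⁷ (9 − 2 = 7).
In the high-spin limit (t2g^5 e_g^2) the orbital term is -0.8Δₒ = -24112 cm⁻¹, with no excess pairing.
For low-spin the configuration is t2g^6 e_g^1: orbital energy -1.8 × 30140 = -54252 cm⁻¹, and 1 additional pair relative to high-spin adds 21065 cm⁻¹, giving -33187 cm⁻¹.
Thus E(LS) − E(HS) = -9075 cm⁻¹.

-9075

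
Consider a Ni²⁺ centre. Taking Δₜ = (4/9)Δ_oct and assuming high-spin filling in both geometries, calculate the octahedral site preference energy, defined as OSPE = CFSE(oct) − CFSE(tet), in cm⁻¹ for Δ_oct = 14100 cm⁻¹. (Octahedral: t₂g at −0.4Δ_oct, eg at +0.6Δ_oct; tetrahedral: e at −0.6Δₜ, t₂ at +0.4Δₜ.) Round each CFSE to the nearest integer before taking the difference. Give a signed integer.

-11907

Group 10 minus oxidation state +2 gives a d⁸ configuration for Ni²⁺.
Octahedral high-spin t₂g⁶ eg²: CFSE = -1.2 × 14100 = -16920 cm⁻¹.
Tetrahedral: e⁴ t₂⁴, CFSE = 4(−0.6) + 4(+0.4) = -0.8Δₜ = -0.8 × (4/9) × 14100 = -5013 cm⁻¹.
Subtracting, OSPE = -16920 − (-5013) = -11907 cm⁻¹.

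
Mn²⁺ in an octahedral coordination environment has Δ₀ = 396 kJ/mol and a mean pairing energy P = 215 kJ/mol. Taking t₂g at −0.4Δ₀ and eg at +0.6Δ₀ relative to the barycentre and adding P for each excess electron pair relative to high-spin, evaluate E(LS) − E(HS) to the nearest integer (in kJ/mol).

Mn²⁺: group 7, so d-count = 7 − 2 = 5.
High-spin: t₂g³ eg², CFSE = 0.0Δ₀ = 0 kJ/mol.
Low-spin t₂g⁵ eg⁰ gives -2.0Δ₀ = -792 kJ/mol, but forming 2 extra pairs costs 2P = 430 kJ/mol, so E(LS) = -792 + 430 = -362 kJ/mol.
Thus E(LS) − E(HS) = -362 kJ/mol.

-362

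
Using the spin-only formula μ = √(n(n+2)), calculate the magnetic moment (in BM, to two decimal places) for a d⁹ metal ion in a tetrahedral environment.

Tetrahedral splitting is small, so the complex is high-spin.
Configuration: e⁴ t₂⁵ → 1 unpaired electron.
μ(spin-only) = √[1(1+2)] = √3 ≈ 1.73 BM.

1.73 BM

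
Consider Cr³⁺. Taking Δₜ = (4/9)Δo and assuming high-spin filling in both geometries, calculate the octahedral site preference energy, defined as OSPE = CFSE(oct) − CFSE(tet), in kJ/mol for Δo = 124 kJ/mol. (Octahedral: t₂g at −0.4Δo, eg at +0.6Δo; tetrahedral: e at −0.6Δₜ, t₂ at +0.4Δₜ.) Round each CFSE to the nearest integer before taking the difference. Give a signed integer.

Group 6 minus oxidation state +3 gives a d³ configuration for Cr³⁺.
Octahedral high-spin t₂g³ eg⁰: CFSE = -1.2 × 124 = -149 kJ/mol.
Tetrahedral: e² t₂¹, CFSE = 2(−0.6) + 1(+0.4) = -0.8Δₜ = -0.8 × (4/9) × 124 = -44 kJ/mol.
OSPE = CFSE(oct) − CFSE(tet) = -149 − (-44) = -105 kJ/mol.

-105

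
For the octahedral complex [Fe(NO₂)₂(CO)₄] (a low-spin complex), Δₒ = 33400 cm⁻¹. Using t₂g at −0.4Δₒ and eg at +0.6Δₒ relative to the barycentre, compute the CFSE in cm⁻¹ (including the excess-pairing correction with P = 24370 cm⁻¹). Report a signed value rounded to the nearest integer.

-31420

Ligand charges: 2×(-1) from NO₂⁻ and 4×(+0) from CO sum to -2; with overall charge +0, Fe is +2.
Fe sits in group 8; removing 2 electrons leaves Fe²⁺ with 8 − 2 = 6 d electrons.
Electron filling gives t₂g⁶ eg⁰.
CFSE(orbital) = 6×(-0.4Δₒ) + 0×(0.6Δₒ) = -2.4Δₒ; with Δₒ = 33400 cm⁻¹ that is -80160 cm⁻¹.
Pairing penalty: 3 pairs vs 1 in the high-spin reference → 2 extra × P = 48740 cm⁻¹.
Net CFSE = -80160 + 48740 = -31420 cm⁻¹.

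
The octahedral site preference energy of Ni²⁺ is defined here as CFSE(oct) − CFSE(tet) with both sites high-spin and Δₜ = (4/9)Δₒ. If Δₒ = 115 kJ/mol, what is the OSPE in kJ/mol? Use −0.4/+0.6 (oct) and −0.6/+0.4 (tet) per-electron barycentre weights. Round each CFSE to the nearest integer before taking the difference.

-97

Group 10 minus oxidation state +2 gives a d⁸ configuration for Ni²⁺.
Octahedral (high-spin): t2g^6 e_g^2, CFSE = 6(−0.4) + 2(+0.6) = -1.2Δₒ = -1.2 × 115 = -138 kJ/mol.
Tetrahedral: e^4 t2^4, CFSE = 4(−0.6) + 4(+0.4) = -0.8Δₜ = -0.8 × (4/9) × 115 = -41 kJ/mol.
Subtracting, OSPE = -138 − (-41) = -97 kJ/mol.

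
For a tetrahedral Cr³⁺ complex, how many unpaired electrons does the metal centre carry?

Cr sits in group 6; removing 3 electrons leaves Cr³⁺ with 6 − 3 = 3 d electrons.
With tetrahedral geometry the complex is necessarily high-spin.
Configuration: e² t₂¹, giving 3 unpaired electrons.

3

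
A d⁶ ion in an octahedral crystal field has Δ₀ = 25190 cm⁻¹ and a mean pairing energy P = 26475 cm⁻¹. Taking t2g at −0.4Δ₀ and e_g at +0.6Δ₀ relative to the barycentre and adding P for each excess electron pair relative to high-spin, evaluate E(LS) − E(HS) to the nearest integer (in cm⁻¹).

2570

High-spin: t2g^4 e_g^2, CFSE = -0.4Δ₀ = -10076 cm⁻¹.
For low-spin the configuration is t2g^6 e_g^0: orbital energy -2.4 × 25190 = -60456 cm⁻¹, and 2 additional pairs relative to high-spin add 52950 cm⁻¹, giving -7506 cm⁻¹.
E(LS) − E(HS) = -7506 − (-10076) = 2570 cm⁻¹.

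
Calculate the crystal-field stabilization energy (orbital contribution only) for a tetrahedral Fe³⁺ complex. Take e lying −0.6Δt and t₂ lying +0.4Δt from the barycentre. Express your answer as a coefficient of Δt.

Group 8 minus oxidation state +3 gives a d⁵ configuration for Fe³⁺.
Tetrahedral fields are weak (Δₜ ≈ 4/9 Δₒ), so electrons fill high-spin.
Configuration: e² t₂³.
CFSE = 2(-0.6Δt) + 3(0.4Δt) = -1.2Δt + 1.2Δt = 0.0Δt.

0.0 Δt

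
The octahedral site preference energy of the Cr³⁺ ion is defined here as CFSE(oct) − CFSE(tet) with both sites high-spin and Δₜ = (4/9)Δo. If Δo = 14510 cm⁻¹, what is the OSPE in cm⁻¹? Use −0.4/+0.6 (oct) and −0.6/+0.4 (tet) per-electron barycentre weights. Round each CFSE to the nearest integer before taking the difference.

Group 6 minus oxidation state +3 gives a d³ configuration for Cr³⁺.
Octahedral high-spin t2g^3 e_g^0: CFSE = -1.2 × 14510 = -17412 cm⁻¹.
Tetrahedral e^2 t2^1 gives -0.8Δₜ = -0.8 × (4/9) × 14510 = -5159 cm⁻¹.
OSPE = -17412 − (-5159) = -12253 cm⁻¹.

-12253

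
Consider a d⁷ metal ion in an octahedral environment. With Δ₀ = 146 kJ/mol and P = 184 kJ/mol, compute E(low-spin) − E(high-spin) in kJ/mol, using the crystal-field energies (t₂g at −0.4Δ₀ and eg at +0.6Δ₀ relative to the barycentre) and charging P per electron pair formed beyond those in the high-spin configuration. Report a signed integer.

38

High-spin: t₂g⁵ eg², CFSE = -0.8Δ₀ = -117 kJ/mol.
Low-spin: t₂g⁶ eg¹, orbital CFSE = -1.8Δ₀ = -263 kJ/mol; plus 1 excess pair × P = +184 kJ/mol; total -79 kJ/mol.
The difference is -79 − (-117) = 38 kJ/mol, so high-spin lies lower.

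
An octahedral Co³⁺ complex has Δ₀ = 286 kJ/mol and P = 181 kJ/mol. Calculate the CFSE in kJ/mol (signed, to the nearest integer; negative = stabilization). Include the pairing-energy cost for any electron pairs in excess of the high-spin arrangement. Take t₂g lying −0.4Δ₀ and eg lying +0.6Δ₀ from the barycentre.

Co³⁺: group 9, so d-count = 9 − 3 = 6.
Here Δ₀ > P (286 > 181), so the low-spin state is favoured.
Configuration: t₂g⁶ eg⁰.
Orbital CFSE = -2.4Δ₀ = -2.4 × 286 = -686 kJ/mol.
Excess pairs vs high-spin: 3 − 1 = 2; pairing cost = +362 kJ/mol.
Net CFSE = -686 + 362 = -324 kJ/mol.

-324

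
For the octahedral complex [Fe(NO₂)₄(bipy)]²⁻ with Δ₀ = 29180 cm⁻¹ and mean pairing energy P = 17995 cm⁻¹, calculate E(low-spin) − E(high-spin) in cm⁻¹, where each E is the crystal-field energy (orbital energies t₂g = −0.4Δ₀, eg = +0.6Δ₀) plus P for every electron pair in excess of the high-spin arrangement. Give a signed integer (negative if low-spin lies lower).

Ligand charges: 4×(-1) from NO₂⁻ and 1×(+0) from bipy sum to -4; with overall charge -2, Fe is +2.
Group 8 minus oxidation state +2 gives a d⁶ configuration for Fe²⁺.
High-spin: t₂g⁴ eg², CFSE = -0.4Δ₀ = -11672 cm⁻¹.
For low-spin the configuration is t₂g⁶ eg⁰: orbital energy -2.4 × 29180 = -70032 cm⁻¹, and 2 additional pairs relative to high-spin add 35990 cm⁻¹, giving -34042 cm⁻¹.
Thus E(LS) − E(HS) = -22370 cm⁻¹.

-22370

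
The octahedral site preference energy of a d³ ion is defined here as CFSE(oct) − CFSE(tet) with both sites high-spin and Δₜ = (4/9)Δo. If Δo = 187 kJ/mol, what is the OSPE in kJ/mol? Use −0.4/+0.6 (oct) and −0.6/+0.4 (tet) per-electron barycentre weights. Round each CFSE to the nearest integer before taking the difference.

In an octahedral site d³ (HS) is t₂g³ eg⁰, giving CFSE(oct) = -1.2Δo = -224 kJ/mol.
Tetrahedral: e² t₂¹, CFSE = 2(−0.6) + 1(+0.4) = -0.8Δₜ = -0.8 × (4/9) × 187 = -66 kJ/mol.
Subtracting, OSPE = -224 − (-66) = -158 kJ/mol.

-158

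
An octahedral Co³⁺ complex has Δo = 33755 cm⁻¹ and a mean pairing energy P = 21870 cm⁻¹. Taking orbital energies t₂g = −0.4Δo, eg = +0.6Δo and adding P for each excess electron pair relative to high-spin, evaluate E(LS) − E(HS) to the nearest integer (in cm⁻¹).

-23770

Co is in group 9, so Co³⁺ is d⁶ (9 − 3 = 6).
High-spin: t₂g⁴ eg², CFSE = -0.4Δo = -13502 cm⁻¹.
Low-spin t₂g⁶ eg⁰ gives -2.4Δo = -81012 cm⁻¹, but forming 2 extra pairs costs 2P = 43740 cm⁻¹, so E(LS) = -81012 + 43740 = -37272 cm⁻¹.
E(LS) − E(HS) = -37272 − (-13502) = -23770 cm⁻¹.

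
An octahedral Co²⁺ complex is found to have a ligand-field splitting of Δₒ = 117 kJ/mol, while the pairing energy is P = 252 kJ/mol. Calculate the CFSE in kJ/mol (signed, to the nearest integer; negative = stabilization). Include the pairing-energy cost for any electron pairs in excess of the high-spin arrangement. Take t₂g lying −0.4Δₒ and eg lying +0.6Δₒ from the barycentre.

Co²⁺: group 9, so d-count = 9 − 2 = 7.
With Δₒ < P the complex is high-spin.
Filling d⁷ accordingly: t₂g⁵ eg².
Orbital CFSE = -0.8Δₒ = -0.8 × 117 = -94 kJ/mol.
High-spin has no excess pairs, so no pairing correction applies.

-94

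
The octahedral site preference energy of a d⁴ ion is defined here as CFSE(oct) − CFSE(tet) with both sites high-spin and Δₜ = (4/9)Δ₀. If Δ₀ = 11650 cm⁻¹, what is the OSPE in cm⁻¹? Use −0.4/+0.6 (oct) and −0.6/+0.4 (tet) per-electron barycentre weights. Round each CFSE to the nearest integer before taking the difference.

Octahedral (high-spin): t2g^3 e_g^1, CFSE = 3(−0.4) + 1(+0.6) = -0.6Δ₀ = -0.6 × 11650 = -6990 cm⁻¹.
Tetrahedral: e^2 t2^2, CFSE = 2(−0.6) + 2(+0.4) = -0.4Δₜ = -0.4 × (4/9) × 11650 = -2071 cm⁻¹.
OSPE = -6990 − (-2071) = -4919 cm⁻¹.

-4919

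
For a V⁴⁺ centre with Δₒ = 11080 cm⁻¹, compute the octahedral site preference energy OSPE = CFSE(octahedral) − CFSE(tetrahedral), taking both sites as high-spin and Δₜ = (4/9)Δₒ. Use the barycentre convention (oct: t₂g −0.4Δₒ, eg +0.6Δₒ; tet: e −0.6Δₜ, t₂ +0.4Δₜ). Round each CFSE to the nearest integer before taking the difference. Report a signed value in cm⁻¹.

V sits in group 5; removing 4 electrons leaves V⁴⁺ with 5 − 4 = 1 d electrons.
Octahedral high-spin t₂g¹ eg⁰: CFSE = -0.4 × 11080 = -4432 cm⁻¹.
Tetrahedral: e¹ t₂⁰, CFSE = 1(−0.6) + 0(+0.4) = -0.6Δₜ = -0.6 × (4/9) × 11080 = -2955 cm⁻¹.
OSPE = -4432 − (-2955) = -1477 cm⁻¹.

-1477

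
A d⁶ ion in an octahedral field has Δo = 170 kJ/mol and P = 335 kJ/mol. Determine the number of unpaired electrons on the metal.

4

Here Δo < P (170 < 335), so the high-spin state is favoured.
Configuration: t2g^4 e_g^2.
Unpaired electrons: 4.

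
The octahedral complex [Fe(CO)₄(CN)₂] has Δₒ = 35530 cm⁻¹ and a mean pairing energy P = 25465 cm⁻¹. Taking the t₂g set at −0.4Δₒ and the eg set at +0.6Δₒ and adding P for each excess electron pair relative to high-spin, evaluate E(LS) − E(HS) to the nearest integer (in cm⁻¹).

-20130

Ligand charges: 4×(+0) from CO and 2×(-1) from CN⁻ sum to -2; with overall charge +0, Fe is +2.
Fe²⁺: group 8, so d-count = 8 − 2 = 6.
High-spin d⁶ fills as t₂g⁴ eg² with CFSE 4(−0.4) + 2(+0.6) = -0.4Δₒ = -14212 cm⁻¹.
Low-spin t₂g⁶ eg⁰ gives -2.4Δₒ = -85272 cm⁻¹, but forming 2 extra pairs costs 2P = 50930 cm⁻¹, so E(LS) = -85272 + 50930 = -34342 cm⁻¹.
The difference is -34342 − (-14212) = -20130 cm⁻¹, so low-spin lies lower.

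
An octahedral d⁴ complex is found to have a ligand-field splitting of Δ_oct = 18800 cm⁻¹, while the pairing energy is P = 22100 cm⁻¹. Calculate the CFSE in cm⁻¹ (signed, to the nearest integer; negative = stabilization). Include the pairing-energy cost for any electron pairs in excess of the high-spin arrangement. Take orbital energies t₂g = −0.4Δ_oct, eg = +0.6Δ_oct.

-11280

Here Δ_oct < P (18800 < 22100), so the high-spin state is favoured.
Filling d⁴ accordingly: t₂g³ eg¹.
Orbital CFSE = -0.6Δ_oct = -0.6 × 18800 = -11280 cm⁻¹.
High-spin has no excess pairs, so no pairing correction applies.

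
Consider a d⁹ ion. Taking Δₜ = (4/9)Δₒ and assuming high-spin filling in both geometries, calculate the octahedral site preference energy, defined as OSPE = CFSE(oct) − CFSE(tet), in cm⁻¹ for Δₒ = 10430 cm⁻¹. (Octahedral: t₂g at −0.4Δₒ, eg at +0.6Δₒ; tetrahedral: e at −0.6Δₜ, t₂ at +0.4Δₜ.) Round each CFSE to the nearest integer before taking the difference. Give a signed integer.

Octahedral (high-spin): t₂g⁶ eg³, CFSE = 6(−0.4) + 3(+0.6) = -0.6Δₒ = -0.6 × 10430 = -6258 cm⁻¹.
Tetrahedral: e⁴ t₂⁵, CFSE = 4(−0.6) + 5(+0.4) = -0.4Δₜ = -0.4 × (4/9) × 10430 = -1854 cm⁻¹.
OSPE = CFSE(oct) − CFSE(tet) = -6258 − (-1854) = -4404 cm⁻¹.

-4404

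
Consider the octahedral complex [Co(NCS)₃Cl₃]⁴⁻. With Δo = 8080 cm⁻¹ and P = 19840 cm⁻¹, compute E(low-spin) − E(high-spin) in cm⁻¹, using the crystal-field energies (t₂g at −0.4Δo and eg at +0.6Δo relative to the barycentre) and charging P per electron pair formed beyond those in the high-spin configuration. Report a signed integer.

Ligand charges: 3×(-1) from NCS⁻ and 3×(-1) from Cl⁻ sum to -6; with overall charge -4, Co is +2.
Co is in group 9, so Co²⁺ is d⁷ (9 − 2 = 7).
In the high-spin limit (t₂g⁵ eg²) the orbital term is -0.8Δo = -6464 cm⁻¹, with no excess pairing.
For low-spin the configuration is t₂g⁶ eg¹: orbital energy -1.8 × 8080 = -14544 cm⁻¹, and 1 additional pair relative to high-spin adds 19840 cm⁻¹, giving 5296 cm⁻¹.
The difference is 5296 − (-6464) = 11760 cm⁻¹, so high-spin lies lower.

11760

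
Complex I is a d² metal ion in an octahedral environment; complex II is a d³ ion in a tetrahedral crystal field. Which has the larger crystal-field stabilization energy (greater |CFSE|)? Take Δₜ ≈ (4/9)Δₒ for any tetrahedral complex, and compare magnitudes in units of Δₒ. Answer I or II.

I

I: For octahedral d² the high- and low-spin configurations coincide; t2g^2 e_g^0, CFSE = -0.8Δₒ.
II: Tetrahedral splitting is small, so the complex is high-spin; e² t₂¹, CFSE = -0.8Δₜ ≈ -0.36Δₒ.
So I has the larger |CFSE|.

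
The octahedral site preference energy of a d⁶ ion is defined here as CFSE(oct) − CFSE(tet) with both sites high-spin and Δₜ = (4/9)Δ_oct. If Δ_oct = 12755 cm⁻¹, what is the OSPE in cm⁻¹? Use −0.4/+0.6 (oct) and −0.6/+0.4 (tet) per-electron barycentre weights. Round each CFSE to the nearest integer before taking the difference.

Octahedral high-spin t₂g⁴ eg²: CFSE = -0.4 × 12755 = -5102 cm⁻¹.
In a tetrahedral site the filling is e³ t₂³: CFSE(tet) = -0.6Δₜ = -0.6 × (4/9)(12755) = -3401 cm⁻¹.
OSPE = CFSE(oct) − CFSE(tet) = -5102 − (-3401) = -1701 cm⁻¹.

-1701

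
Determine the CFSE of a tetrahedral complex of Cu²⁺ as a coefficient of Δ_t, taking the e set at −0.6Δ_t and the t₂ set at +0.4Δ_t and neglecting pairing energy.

-0.4 Δ_t

Cu sits in group 11; removing 2 electrons leaves Cu²⁺ with 11 − 2 = 9 d electrons.
Tetrahedral splitting is small, so the complex is high-spin.
Configuration: e⁴ t₂⁵.
CFSE = 4(-0.6Δ_t) + 5(0.4Δ_t) = -2.4Δ_t + 2.0Δ_t = -0.4Δ_t.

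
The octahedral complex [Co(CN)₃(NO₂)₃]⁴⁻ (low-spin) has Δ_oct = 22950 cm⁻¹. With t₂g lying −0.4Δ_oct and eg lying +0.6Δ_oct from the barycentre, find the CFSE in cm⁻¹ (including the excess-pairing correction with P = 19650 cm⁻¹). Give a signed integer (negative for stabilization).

-21660

Ligand charges: 3×(-1) from CN⁻ and 3×(-1) from NO₂⁻ sum to -6; with overall charge -4, Co is +2.
Co²⁺: group 9, so d-count = 9 − 2 = 7.
Electron filling gives t₂g⁶ eg¹.
CFSE(orbital) = 6×(-0.4Δ_oct) + 1×(0.6Δ_oct) = -1.8Δ_oct; with Δ_oct = 22950 cm⁻¹ that is -41310 cm⁻¹.
Relative to high-spin t₂g⁵ eg² (2 paired), the low-spin configuration has 1 additional pair, contributing +1 × 19650 = +19650 cm⁻¹.
Net CFSE = -41310 + 19650 = -21660 cm⁻¹.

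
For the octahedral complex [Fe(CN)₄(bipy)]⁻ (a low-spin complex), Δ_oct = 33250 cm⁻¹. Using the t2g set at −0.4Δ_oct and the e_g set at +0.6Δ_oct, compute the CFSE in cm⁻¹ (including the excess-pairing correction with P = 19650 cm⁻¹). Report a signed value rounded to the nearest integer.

-27200

Ligand charges: 4×(-1) from CN⁻ and 1×(+0) from bipy sum to -4; with overall charge -1, Fe is +3.
Fe is in group 8, so Fe³⁺ is d⁵ (8 − 3 = 5).
The d⁵ electrons fill as t2g^5 e_g^0.
Orbital CFSE = 5(-0.4) + 0(0.6) = -2.0Δ_oct = -2.0 × 33250 = -66500 cm⁻¹.
High-spin d⁵ would be t2g^3 e_g^2 with 0 pairs; low-spin has 2, so 2 excess pairs cost +2P = +39300 cm⁻¹.
Combining: -66500 + 39300 = -27200 cm⁻¹.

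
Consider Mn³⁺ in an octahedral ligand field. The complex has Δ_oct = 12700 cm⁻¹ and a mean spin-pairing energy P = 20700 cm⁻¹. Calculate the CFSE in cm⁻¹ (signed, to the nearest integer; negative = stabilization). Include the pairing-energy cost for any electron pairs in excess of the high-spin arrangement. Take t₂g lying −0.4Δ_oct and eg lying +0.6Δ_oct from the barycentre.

Mn³⁺: group 7, so d-count = 7 − 3 = 4.
Here Δ_oct < P (12700 < 20700), so the high-spin state is favoured.
That gives t₂g³ eg¹.
Orbital CFSE = -0.6Δ_oct = -0.6 × 12700 = -7620 cm⁻¹.
High-spin has no excess pairs, so no pairing correction applies.

-7620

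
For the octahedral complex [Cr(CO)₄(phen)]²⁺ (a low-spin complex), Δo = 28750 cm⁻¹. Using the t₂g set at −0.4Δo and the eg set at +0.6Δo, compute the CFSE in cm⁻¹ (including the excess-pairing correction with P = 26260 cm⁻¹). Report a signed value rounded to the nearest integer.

-19740

Ligand charges: 4×(+0) from CO and 1×(+0) from phen sum to +0; with overall charge +2, Cr is +2.
Cr is in group 6, so Cr²⁺ is d⁴ (6 − 2 = 4).
Configuration: t₂g⁴ eg⁰.
CFSE(orbital) = 4×(-0.4Δo) + 0×(0.6Δo) = -1.6Δo; with Δo = 28750 cm⁻¹ that is -46000 cm⁻¹.
High-spin d⁴ would be t₂g³ eg¹ with 0 pairs; low-spin has 1, so 1 excess pair costs +1P = +26260 cm⁻¹.
Net CFSE = -46000 + 26260 = -19740 cm⁻¹.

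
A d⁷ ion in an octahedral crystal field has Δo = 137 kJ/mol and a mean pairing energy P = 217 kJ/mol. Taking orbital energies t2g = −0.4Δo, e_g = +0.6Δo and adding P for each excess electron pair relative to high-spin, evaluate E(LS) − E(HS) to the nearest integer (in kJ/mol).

High-spin: t2g^5 e_g^2, CFSE = -0.8Δo = -110 kJ/mol.
Low-spin: t2g^6 e_g^1, orbital CFSE = -1.8Δo = -247 kJ/mol; plus 1 excess pair × P = +217 kJ/mol; total -30 kJ/mol.
The difference is -30 − (-110) = 80 kJ/mol, so high-spin lies lower.

80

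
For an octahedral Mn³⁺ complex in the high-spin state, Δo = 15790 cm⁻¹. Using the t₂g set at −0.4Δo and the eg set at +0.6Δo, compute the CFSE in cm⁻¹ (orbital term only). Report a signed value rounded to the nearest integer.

-9474

Mn³⁺: group 7, so d-count = 7 − 3 = 4.
Configuration: t₂g³ eg¹.
The orbital stabilization is -0.6Δo = -0.6 × 15790 = -9474 cm⁻¹.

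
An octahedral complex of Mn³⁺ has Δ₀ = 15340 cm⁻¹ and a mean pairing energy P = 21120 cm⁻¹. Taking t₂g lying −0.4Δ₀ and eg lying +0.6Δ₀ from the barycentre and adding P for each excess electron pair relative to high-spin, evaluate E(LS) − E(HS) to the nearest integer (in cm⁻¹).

5780

Group 7 minus oxidation state +3 gives a d⁴ configuration for Mn³⁺.
High-spin d⁴ fills as t₂g³ eg¹ with CFSE 3(−0.4) + 1(+0.6) = -0.6Δ₀ = -9204 cm⁻¹.
For low-spin the configuration is t₂g⁴ eg⁰: orbital energy -1.6 × 15340 = -24544 cm⁻¹, and 1 additional pair relative to high-spin adds 21120 cm⁻¹, giving -3424 cm⁻¹.
E(LS) − E(HS) = -3424 − (-9204) = 5780 cm⁻¹.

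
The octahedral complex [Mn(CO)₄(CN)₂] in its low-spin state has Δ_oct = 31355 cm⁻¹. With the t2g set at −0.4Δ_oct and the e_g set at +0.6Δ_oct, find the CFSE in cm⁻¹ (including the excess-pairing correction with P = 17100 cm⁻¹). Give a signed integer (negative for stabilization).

Ligand charges: 4×(+0) from CO and 2×(-1) from CN⁻ sum to -2; with overall charge +0, Mn is +2.
Mn²⁺: group 7, so d-count = 7 − 2 = 5.
Configuration: t2g^5 e_g^0.
CFSE(orbital) = 5×(-0.4Δ_oct) + 0×(0.6Δ_oct) = -2.0Δ_oct; with Δ_oct = 31355 cm⁻¹ that is -62710 cm⁻¹.
Relative to high-spin t2g^3 e_g^2 (0 paired), the low-spin configuration has 2 additional pairs, contributing +2 × 17100 = +34200 cm⁻¹.
Combining: -62710 + 34200 = -28510 cm⁻¹.

-28510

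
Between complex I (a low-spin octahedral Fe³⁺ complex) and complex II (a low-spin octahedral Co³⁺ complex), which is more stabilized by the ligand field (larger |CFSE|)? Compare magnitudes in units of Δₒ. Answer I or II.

II

I: Fe is in group 8, so Fe³⁺ is d⁵ (8 − 3 = 5); t₂g⁵ eg⁰, CFSE = -2.0Δₒ.
II: Co is in group 9, so Co³⁺ is d⁶ (9 − 3 = 6); t2g^6 e_g^0, CFSE = -2.4Δₒ.
So II has the larger |CFSE|.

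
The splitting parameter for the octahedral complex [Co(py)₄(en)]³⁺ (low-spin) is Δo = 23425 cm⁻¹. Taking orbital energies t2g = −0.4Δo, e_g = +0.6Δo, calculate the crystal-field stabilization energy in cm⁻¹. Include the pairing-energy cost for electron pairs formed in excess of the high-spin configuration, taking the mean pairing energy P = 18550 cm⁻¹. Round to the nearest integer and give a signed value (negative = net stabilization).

-19120

Ligand charges: 4×(+0) from py and 1×(+0) from en sum to +0; with overall charge +3, Co is +3.
Group 9 minus oxidation state +3 gives a d⁶ configuration for Co³⁺.
Configuration: t2g^6 e_g^0.
The orbital stabilization is -2.4Δo = -2.4 × 23425 = -56220 cm⁻¹.
Pairing penalty: 3 pairs vs 1 in the high-spin reference → 2 extra × P = 37100 cm⁻¹.
Overall CFSE = -56220 + 37100 = -19120 cm⁻¹.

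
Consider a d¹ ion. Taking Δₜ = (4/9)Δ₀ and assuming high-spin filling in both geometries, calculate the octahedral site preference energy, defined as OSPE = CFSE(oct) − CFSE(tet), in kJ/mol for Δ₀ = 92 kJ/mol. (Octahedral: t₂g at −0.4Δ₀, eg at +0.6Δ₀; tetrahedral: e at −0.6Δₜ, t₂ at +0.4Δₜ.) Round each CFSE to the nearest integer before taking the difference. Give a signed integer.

-12

Octahedral (high-spin): t₂g¹ eg⁰, CFSE = 1(−0.4) + 0(+0.6) = -0.4Δ₀ = -0.4 × 92 = -37 kJ/mol.
Tetrahedral e¹ t₂⁰ gives -0.6Δₜ = -0.6 × (4/9) × 92 = -25 kJ/mol.
OSPE = -37 − (-25) = -12 kJ/mol.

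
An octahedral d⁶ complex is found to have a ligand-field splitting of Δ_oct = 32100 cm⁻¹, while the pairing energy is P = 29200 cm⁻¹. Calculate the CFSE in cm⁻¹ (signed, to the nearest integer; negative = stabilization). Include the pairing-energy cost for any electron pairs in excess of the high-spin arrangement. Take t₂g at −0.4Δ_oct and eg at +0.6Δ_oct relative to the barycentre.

With Δ_oct > P the complex is low-spin.
That gives t₂g⁶ eg⁰.
Orbital CFSE = -2.4Δ_oct = -2.4 × 32100 = -77040 cm⁻¹.
Excess pairs vs high-spin: 3 − 1 = 2; pairing cost = +58400 cm⁻¹.
Net CFSE = -77040 + 58400 = -18640 cm⁻¹.

-18640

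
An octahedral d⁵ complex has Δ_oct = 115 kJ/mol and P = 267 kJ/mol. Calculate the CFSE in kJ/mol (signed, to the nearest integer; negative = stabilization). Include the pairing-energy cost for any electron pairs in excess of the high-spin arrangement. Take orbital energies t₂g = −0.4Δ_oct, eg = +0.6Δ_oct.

With Δ_oct < P the complex is high-spin.
Filling d⁵ accordingly: t₂g³ eg².
Orbital CFSE = 0.0Δ_oct = 0.0 × 115 = 0 kJ/mol.
High-spin has no excess pairs, so no pairing correction applies.

0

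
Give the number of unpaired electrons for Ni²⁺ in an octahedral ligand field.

Group 10 minus oxidation state +2 gives a d⁸ configuration for Ni²⁺.
Configuration: t2g^6 e_g^2, giving 2 unpaired electrons.

2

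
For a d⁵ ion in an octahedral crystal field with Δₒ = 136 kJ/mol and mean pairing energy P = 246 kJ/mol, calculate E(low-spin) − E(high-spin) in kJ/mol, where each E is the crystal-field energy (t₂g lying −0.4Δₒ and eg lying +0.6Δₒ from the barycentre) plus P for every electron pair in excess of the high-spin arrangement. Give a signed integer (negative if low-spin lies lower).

220

In the high-spin limit (t₂g³ eg²) the orbital term is 0.0Δₒ = 0 kJ/mol, with no excess pairing.
Low-spin t₂g⁵ eg⁰ gives -2.0Δₒ = -272 kJ/mol, but forming 2 extra pairs costs 2P = 492 kJ/mol, so E(LS) = -272 + 492 = 220 kJ/mol.
E(LS) − E(HS) = 220 − (0) = 220 kJ/mol.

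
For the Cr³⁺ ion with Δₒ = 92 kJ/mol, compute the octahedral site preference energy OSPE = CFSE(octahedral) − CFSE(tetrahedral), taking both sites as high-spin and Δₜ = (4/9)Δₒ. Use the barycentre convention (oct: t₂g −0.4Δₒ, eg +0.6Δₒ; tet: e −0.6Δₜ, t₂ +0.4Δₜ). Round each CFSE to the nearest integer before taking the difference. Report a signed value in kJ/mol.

-77

Cr sits in group 6; removing 3 electrons leaves Cr³⁺ with 6 − 3 = 3 d electrons.
Octahedral (high-spin): t₂g³ eg⁰, CFSE = 3(−0.4) + 0(+0.6) = -1.2Δₒ = -1.2 × 92 = -110 kJ/mol.
Tetrahedral e² t₂¹ gives -0.8Δₜ = -0.8 × (4/9) × 92 = -33 kJ/mol.
OSPE = CFSE(oct) − CFSE(tet) = -110 − (-33) = -77 kJ/mol.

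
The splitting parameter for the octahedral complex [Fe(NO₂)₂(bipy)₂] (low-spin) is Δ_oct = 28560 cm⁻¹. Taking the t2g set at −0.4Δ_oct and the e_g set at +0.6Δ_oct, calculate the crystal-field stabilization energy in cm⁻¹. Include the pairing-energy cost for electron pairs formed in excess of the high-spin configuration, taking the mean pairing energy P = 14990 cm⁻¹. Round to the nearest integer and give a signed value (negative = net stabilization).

Ligand charges: 2×(-1) from NO₂⁻ and 2×(+0) from bipy sum to -2; with overall charge +0, Fe is +2.
Group 8 minus oxidation state +2 gives a d⁶ configuration for Fe²⁺.
The d⁶ electrons fill as t2g^6 e_g^0.
Orbital CFSE = 6(-0.4) + 0(0.6) = -2.4Δ_oct = -2.4 × 28560 = -68544 cm⁻¹.
High-spin d⁶ would be t2g^4 e_g^2 with 1 pair; low-spin has 3, so 2 excess pairs cost +2P = +29980 cm⁻¹.
Net CFSE = -68544 + 29980 = -38564 cm⁻¹.

-38564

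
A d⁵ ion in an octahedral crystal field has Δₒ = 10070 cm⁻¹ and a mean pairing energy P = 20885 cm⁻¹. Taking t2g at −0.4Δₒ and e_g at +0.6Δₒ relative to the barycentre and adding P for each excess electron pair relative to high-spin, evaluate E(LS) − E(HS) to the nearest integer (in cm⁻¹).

21630

High-spin: t2g^3 e_g^2, CFSE = 0.0Δₒ = 0 cm⁻¹.
Low-spin t2g^5 e_g^0 gives -2.0Δₒ = -20140 cm⁻¹, but forming 2 extra pairs costs 2P = 41770 cm⁻¹, so E(LS) = -20140 + 41770 = 21630 cm⁻¹.
E(LS) − E(HS) = 21630 − (0) = 21630 cm⁻¹.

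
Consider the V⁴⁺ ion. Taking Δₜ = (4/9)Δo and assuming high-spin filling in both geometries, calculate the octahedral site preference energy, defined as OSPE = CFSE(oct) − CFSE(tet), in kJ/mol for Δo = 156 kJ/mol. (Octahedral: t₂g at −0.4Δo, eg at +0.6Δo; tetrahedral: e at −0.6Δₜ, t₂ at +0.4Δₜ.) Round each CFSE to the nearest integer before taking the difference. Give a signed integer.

V⁴⁺: group 5, so d-count = 5 − 4 = 1.
In an octahedral site d¹ (HS) is t2g^1 e_g^0, giving CFSE(oct) = -0.4Δo = -62 kJ/mol.
Tetrahedral e^1 t2^0 gives -0.6Δₜ = -0.6 × (4/9) × 156 = -42 kJ/mol.
Subtracting, OSPE = -62 − (-42) = -20 kJ/mol.

-20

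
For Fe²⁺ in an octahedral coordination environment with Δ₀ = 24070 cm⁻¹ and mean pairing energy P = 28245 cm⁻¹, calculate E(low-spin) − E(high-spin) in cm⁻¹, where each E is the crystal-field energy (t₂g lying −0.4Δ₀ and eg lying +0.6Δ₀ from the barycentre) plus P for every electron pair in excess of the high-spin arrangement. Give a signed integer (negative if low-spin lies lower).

Group 8 minus oxidation state +2 gives a d⁶ configuration for Fe²⁺.
High-spin: t₂g⁴ eg², CFSE = -0.4Δ₀ = -9628 cm⁻¹.
Low-spin t₂g⁶ eg⁰ gives -2.4Δ₀ = -57768 cm⁻¹, but forming 2 extra pairs costs 2P = 56490 cm⁻¹, so E(LS) = -57768 + 56490 = -1278 cm⁻¹.
The difference is -1278 − (-9628) = 8350 cm⁻¹, so high-spin lies lower.

8350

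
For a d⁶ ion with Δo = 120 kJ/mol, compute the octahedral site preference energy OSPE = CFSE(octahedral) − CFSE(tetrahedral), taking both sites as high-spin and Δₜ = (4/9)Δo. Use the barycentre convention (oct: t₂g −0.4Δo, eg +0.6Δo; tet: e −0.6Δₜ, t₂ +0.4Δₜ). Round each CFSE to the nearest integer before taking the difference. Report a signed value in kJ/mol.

-16

In an octahedral site d⁶ (HS) is t₂g⁴ eg², giving CFSE(oct) = -0.4Δo = -48 kJ/mol.
Tetrahedral e³ t₂³ gives -0.6Δₜ = -0.6 × (4/9) × 120 = -32 kJ/mol.
Subtracting, OSPE = -48 − (-32) = -16 kJ/mol.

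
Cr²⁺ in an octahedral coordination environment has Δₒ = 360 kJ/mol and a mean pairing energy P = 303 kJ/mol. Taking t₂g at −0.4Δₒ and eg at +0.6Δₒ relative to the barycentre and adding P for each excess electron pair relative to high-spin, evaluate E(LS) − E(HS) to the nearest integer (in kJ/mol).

Group 6 minus oxidation state +2 gives a d⁴ configuration for Cr²⁺.
High-spin: t₂g³ eg¹, CFSE = -0.6Δₒ = -216 kJ/mol.
For low-spin the configuration is t₂g⁴ eg⁰: orbital energy -1.6 × 360 = -576 kJ/mol, and 1 additional pair relative to high-spin adds 303 kJ/mol, giving -273 kJ/mol.
Thus E(LS) − E(HS) = -57 kJ/mol.

-57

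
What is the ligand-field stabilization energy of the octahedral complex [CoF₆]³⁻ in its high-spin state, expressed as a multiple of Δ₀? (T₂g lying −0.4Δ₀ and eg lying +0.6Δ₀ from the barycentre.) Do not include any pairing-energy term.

Each F⁻ contributes -1; 6 × (-1) = -6. With overall charge -3, Co is in the +3 oxidation state.
Group 9 minus oxidation state +3 gives a d⁶ configuration for Co³⁺.
Configuration: t₂g⁴ eg².
CFSE = 4(-0.4Δ₀) + 2(0.6Δ₀) = -1.6Δ₀ + 1.2Δ₀ = -0.4Δ₀.

-0.4 Δ₀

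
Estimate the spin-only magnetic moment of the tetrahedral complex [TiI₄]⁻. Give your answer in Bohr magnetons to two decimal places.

1.73 Bohr magnetons

Each I⁻ contributes -1; 4 × (-1) = -4. With overall charge -1, Ti is in the +3 oxidation state.
Ti sits in group 4; removing 3 electrons leaves Ti³⁺ with 4 − 3 = 1 d electrons.
Tetrahedral fields are weak (Δₜ ≈ 4/9 Δₒ), so electrons fill high-spin.
Configuration: e^1 t2^0 → 1 unpaired electron.
μ(spin-only) = √[1(1+2)] = √3 ≈ 1.73 Bohr magnetons.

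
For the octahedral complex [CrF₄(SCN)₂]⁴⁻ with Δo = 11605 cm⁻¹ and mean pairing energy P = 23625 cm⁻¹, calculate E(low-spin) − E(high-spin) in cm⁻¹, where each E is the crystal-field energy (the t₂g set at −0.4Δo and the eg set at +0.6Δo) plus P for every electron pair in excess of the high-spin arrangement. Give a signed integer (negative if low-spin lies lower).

Ligand charges: 4×(-1) from F⁻ and 2×(-1) from SCN⁻ sum to -6; with overall charge -4, Cr is +2.
Cr sits in group 6; removing 2 electrons leaves Cr²⁺ with 6 − 2 = 4 d electrons.
High-spin d⁴ fills as t₂g³ eg¹ with CFSE 3(−0.4) + 1(+0.6) = -0.6Δo = -6963 cm⁻¹.
For low-spin the configuration is t₂g⁴ eg⁰: orbital energy -1.6 × 11605 = -18568 cm⁻¹, and 1 additional pair relative to high-spin adds 23625 cm⁻¹, giving 5057 cm⁻¹.
The difference is 5057 − (-6963) = 12020 cm⁻¹, so high-spin lies lower.

12020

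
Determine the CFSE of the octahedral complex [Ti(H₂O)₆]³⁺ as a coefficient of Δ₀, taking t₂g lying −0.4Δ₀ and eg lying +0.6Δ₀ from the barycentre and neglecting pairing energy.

H₂O is neutral, so the +3 overall charge sits on Ti: oxidation state +3.
Ti³⁺: group 4, so d-count = 4 − 3 = 1.
Configuration: t₂g¹ eg⁰.
CFSE = 1(-0.4Δ₀) + 0(0.6Δ₀) = -0.4Δ₀ + 0.0Δ₀ = -0.4Δ₀.

-0.4 Δ₀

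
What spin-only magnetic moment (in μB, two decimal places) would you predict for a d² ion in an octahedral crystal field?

Configuration: t2g^2 e_g^0 → 2 unpaired electrons.
μ(spin-only) = √[2(2+2)] = √8 ≈ 2.83 μB.

2.83 μB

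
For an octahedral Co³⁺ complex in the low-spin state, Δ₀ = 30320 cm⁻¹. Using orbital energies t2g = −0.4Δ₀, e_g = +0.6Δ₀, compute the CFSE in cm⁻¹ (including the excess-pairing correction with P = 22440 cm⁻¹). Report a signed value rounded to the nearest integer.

-27888

Group 9 minus oxidation state +3 gives a d⁶ configuration for Co³⁺.
Configuration: t2g^6 e_g^0.
CFSE(orbital) = 6×(-0.4Δ₀) + 0×(0.6Δ₀) = -2.4Δ₀; with Δ₀ = 30320 cm⁻¹ that is -72768 cm⁻¹.
Relative to high-spin t2g^4 e_g^2 (1 paired), the low-spin configuration has 2 additional pairs, contributing +2 × 22440 = +44880 cm⁻¹.
Combining: -72768 + 44880 = -27888 cm⁻¹.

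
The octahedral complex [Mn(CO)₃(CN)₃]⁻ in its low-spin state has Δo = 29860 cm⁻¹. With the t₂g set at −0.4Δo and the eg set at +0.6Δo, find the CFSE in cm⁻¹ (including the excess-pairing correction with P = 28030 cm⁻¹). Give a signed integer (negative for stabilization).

-3660

Ligand charges: 3×(+0) from CO and 3×(-1) from CN⁻ sum to -3; with overall charge -1, Mn is +2.
Group 7 minus oxidation state +2 gives a d⁵ configuration for Mn²⁺.
The d⁵ electrons fill as t₂g⁵ eg⁰.
Orbital CFSE = 5(-0.4) + 0(0.6) = -2.0Δo = -2.0 × 29860 = -59720 cm⁻¹.
Pairing penalty: 2 pairs vs 0 in the high-spin reference → 2 extra × P = 56060 cm⁻¹.
Net CFSE = -59720 + 56060 = -3660 cm⁻¹.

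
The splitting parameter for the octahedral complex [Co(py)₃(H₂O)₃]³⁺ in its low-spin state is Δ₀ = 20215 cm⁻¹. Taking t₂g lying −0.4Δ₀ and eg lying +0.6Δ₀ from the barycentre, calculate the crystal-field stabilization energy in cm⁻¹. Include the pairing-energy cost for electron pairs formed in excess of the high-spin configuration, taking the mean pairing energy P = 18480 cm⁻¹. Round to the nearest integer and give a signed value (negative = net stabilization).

Ligand charges: 3×(+0) from py and 3×(+0) from H₂O sum to +0; with overall charge +3, Co is +3.
Co³⁺: group 9, so d-count = 9 − 3 = 6.
The d⁶ electrons fill as t₂g⁶ eg⁰.
CFSE(orbital) = 6×(-0.4Δ₀) + 0×(0.6Δ₀) = -2.4Δ₀; with Δ₀ = 20215 cm⁻¹ that is -48516 cm⁻¹.
Relative to high-spin t₂g⁴ eg² (1 paired), the low-spin configuration has 2 additional pairs, contributing +2 × 18480 = +36960 cm⁻¹.
Combining: -48516 + 36960 = -11556 cm⁻¹.

-11556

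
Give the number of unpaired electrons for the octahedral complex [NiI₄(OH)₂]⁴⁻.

2

Ligand charges: 4×(-1) from I⁻ and 2×(-1) from OH⁻ sum to -6; with overall charge -4, Ni is +2.
Ni sits in group 10; removing 2 electrons leaves Ni²⁺ with 10 − 2 = 8 d electrons.
Configuration: t₂g⁶ eg², giving 2 unpaired electrons.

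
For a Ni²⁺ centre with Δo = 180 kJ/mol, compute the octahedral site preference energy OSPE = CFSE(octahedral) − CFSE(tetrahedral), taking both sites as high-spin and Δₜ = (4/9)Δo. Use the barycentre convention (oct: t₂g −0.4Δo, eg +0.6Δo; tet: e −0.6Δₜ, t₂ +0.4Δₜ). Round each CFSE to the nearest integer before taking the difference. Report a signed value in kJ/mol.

Ni sits in group 10; removing 2 electrons leaves Ni²⁺ with 10 − 2 = 8 d electrons.
Octahedral high-spin t2g^6 e_g^2: CFSE = -1.2 × 180 = -216 kJ/mol.
In a tetrahedral site the filling is e^4 t2^4: CFSE(tet) = -0.8Δₜ = -0.8 × (4/9)(180) = -64 kJ/mol.
OSPE = -216 − (-64) = -152 kJ/mol.

-152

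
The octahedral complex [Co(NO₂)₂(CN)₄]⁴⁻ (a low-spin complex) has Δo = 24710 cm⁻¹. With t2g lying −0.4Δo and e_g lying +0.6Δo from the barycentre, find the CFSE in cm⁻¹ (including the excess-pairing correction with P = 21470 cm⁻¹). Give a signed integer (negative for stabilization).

Ligand charges: 2×(-1) from NO₂⁻ and 4×(-1) from CN⁻ sum to -6; with overall charge -4, Co is +2.
Group 9 minus oxidation state +2 gives a d⁷ configuration for Co²⁺.
Configuration: t2g^6 e_g^1.
Orbital CFSE = 6(-0.4) + 1(0.6) = -1.8Δo = -1.8 × 24710 = -44478 cm⁻¹.
Pairing penalty: 3 pairs vs 2 in the high-spin reference → 1 extra × P = 21470 cm⁻¹.
Net CFSE = -44478 + 21470 = -23008 cm⁻¹.

-23008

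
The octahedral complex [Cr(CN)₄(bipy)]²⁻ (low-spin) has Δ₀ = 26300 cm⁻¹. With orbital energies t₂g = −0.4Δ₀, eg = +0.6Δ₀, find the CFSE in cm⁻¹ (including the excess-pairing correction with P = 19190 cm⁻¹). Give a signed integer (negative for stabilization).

-22890

Ligand charges: 4×(-1) from CN⁻ and 1×(+0) from bipy sum to -4; with overall charge -2, Cr is +2.
Cr²⁺: group 6, so d-count = 6 − 2 = 4.
The d⁴ electrons fill as t₂g⁴ eg⁰.
Orbital CFSE = 4(-0.4) + 0(0.6) = -1.6Δ₀ = -1.6 × 26300 = -42080 cm⁻¹.
High-spin d⁴ would be t₂g³ eg¹ with 0 pairs; low-spin has 1, so 1 excess pair costs +1P = +19190 cm⁻¹.
Overall CFSE = -42080 + 19190 = -22890 cm⁻¹.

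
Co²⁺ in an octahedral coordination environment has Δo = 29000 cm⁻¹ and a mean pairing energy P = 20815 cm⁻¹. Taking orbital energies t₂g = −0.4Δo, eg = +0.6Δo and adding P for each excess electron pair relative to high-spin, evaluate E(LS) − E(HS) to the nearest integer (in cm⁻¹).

Co sits in group 9; removing 2 electrons leaves Co²⁺ with 9 − 2 = 7 d electrons.
In the high-spin limit (t₂g⁵ eg²) the orbital term is -0.8Δo = -23200 cm⁻¹, with no excess pairing.
Low-spin t₂g⁶ eg¹ gives -1.8Δo = -52200 cm⁻¹, but forming 1 extra pair costs 1P = 20815 cm⁻¹, so E(LS) = -52200 + 20815 = -31385 cm⁻¹.
E(LS) − E(HS) = -31385 − (-23200) = -8185 cm⁻¹.

-8185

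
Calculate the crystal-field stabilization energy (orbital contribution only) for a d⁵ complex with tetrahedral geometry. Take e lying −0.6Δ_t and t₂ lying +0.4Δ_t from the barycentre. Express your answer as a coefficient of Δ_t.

Tetrahedral fields are weak (Δₜ ≈ 4/9 Δₒ), so electrons fill high-spin.
Configuration: e² t₂³.
CFSE = 2(-0.6Δ_t) + 3(0.4Δ_t) = -1.2Δ_t + 1.2Δ_t = 0.0Δ_t.

0.0 Δ_t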